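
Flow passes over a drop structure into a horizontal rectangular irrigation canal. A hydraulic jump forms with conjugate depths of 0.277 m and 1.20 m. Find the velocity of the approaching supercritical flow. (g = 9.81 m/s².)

V₁ = 5.60 m/s

For a rectangular channel the momentum equation gives q² = ½·g·y₁·y₂·(y₁ + y₂) = ½×9.81×0.277×1.20×1.48 = 2.41.
q = √2.41 = 1.55 m²/s.
V₁ = q/y₁ = 1.55/0.277 = 5.60 m/s.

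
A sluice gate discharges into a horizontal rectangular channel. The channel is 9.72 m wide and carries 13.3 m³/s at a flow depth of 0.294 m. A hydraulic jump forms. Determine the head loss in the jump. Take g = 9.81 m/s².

q = Q/b = 13.3/9.72 = 1.37 m²/s; V₁ = q/y₁ = 4.65 m/s. Fr₁ = V₁/√(g·y₁) = 2.74.
Conjugate-depth relation: y₂/y₁ = ½[√(1 + 8Fr₁²) − 1] = ½[√61.08 − 1] = 3.41.
y₂ = 3.41 × 0.294 = 1.00 m.
Head loss: ΔE = (y₂ − y₁)³/(4y₁y₂) = (1.00 − 0.294)³/(4×0.294×1.00) = 0.355/1.18 = 0.301 m.

ΔE = 0.301 m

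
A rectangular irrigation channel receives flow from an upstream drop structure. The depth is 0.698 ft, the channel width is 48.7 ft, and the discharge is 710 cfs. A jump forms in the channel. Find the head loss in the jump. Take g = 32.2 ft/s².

ΔE = 3.25 ft

q = Q/b = 710/48.7 = 14.6 ft²/s; V₁ = q/y₁ = 20.9 ft/s. Fr₁ = V₁/√(g·y₁) = 4.41.
Conjugate-depth relation: y₂/y₁ = ½[√(1 + 8Fr₁²) − 1] = ½[√156.3 − 1] = 5.75.
y₂ = 5.75 × 0.698 = 4.01 ft.
Head loss: ΔE = (y₂ − y₁)³/(4y₁y₂) = (4.01 − 0.698)³/(4×0.698×4.01) = 36.5/11.2 = 3.25 ft.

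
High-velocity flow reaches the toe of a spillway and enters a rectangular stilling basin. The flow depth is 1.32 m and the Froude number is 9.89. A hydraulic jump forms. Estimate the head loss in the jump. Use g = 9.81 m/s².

Fr₁ = 9.89 (given).
Sequent-depth ratio: y₂/y₁ = ½[√(1 + 8Fr₁²) − 1] = ½[√783.5 − 1] = 13.5.
y₂ = 13.5 × 1.32 = 17.8 m.
V₁ = Fr₁·√(g·y₁) = 9.89×√(9.81×1.32) = 35.6 m/s; q = V₁·y₁ = 47.0 m²/s. V₂ = q/y₂ = 47.0/17.8 = 2.64 m/s. E₁ = y₁ + V₁²/2g = 65.9 m; E₂ = y₂ + V₂²/2g = 18.2 m. ΔE = E₁ − E₂ = 47.7 m.

ΔE = 47.7 m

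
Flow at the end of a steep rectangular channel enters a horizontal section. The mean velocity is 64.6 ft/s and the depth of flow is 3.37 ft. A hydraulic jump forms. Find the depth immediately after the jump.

y₂ = 27.9 ft

Fr₁ = V₁/√(g·y₁) = 64.6/√(32.2×3.37) = 6.20.
Bélanger equation: y₂/y₁ = ½[√(1 + 8Fr₁²) − 1] = ½[√308.7 − 1] = 8.28.
y₂ = 8.28 × 3.37 = 27.9 ft.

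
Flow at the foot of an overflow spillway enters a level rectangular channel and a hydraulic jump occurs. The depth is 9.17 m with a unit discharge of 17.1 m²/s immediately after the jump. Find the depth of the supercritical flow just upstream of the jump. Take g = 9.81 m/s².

V₂ = q/y₂ = 17.1/9.17 = 1.86 m/s; Fr₂ = V₂/√(g·y₂) = 0.197.
Applying the sequent-depth relation in reverse, y₁/y₂ = ½[√(1 + 8Fr₂²) − 1] = ½[√1.309 − 1] = 0.0721.
y₁ = 0.0721 × 9.17 = 0.661 m.

y₁ = 0.661 m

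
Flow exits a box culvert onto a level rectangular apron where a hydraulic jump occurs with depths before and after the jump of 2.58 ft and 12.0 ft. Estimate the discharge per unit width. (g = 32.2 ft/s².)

For a rectangular channel the momentum equation gives q² = ½·g·y₁·y₂·(y₁ + y₂) = ½×32.2×2.58×12.0×14.6 = 7267.
q = √7267 = 85.2 ft²/s.

q = 85.2 ft²/s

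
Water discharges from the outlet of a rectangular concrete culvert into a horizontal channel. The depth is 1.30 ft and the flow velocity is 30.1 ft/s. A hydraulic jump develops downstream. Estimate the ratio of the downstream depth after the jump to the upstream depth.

Fr₁ = V₁/√(g·y₁) = 30.1/√(32.2×1.30) = 4.65.
By Bélanger, y₂/y₁ = ½[√(1 + 8Fr₁²) − 1] = ½[√174.2 − 1] = 6.10.

y₂/y₁ = 6.10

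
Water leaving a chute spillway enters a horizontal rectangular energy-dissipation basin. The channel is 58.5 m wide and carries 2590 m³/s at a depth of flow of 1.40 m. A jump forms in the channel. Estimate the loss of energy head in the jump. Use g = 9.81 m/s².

q = Q/b = 2590/58.5 = 44.3 m²/s; V₁ = q/y₁ = 31.6 m/s. Fr₁ = V₁/√(g·y₁) = 8.53.
Bélanger equation: y₂/y₁ = ½[√(1 + 8Fr₁²) − 1] = ½[√583.5 − 1] = 11.6.
y₂ = 11.6 × 1.40 = 16.2 m.
Head loss: ΔE = (y₂ − y₁)³/(4y₁y₂) = (16.2 − 1.40)³/(4×1.40×16.2) = 3248/90.8 = 35.8 m.

ΔE = 35.8 m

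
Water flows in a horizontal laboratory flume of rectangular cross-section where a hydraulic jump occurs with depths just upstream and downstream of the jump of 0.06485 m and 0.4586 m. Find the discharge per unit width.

q = 0.2763 m²/s

For a rectangular channel the momentum equation gives q² = ½·g·y₁·y₂·(y₁ + y₂) = ½×9.81×0.06485×0.4586×0.5234 = 0.07636.
q = √0.07636 = 0.2763 m²/s.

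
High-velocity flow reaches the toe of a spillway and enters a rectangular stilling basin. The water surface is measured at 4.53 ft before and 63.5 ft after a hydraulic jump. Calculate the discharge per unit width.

For a rectangular channel the momentum equation gives q² = ½·g·y₁·y₂·(y₁ + y₂) = ½×32.2×4.53×63.5×68.0 = 315064.
q = √315064 = 561 ft²/s.

q = 561 ft²/s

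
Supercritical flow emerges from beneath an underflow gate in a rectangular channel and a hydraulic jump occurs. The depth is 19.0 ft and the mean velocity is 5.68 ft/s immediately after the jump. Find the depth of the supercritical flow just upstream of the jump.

Fr₂ = V₂/√(g·y₂) = 5.68/√(32.2×19.0) = 0.230.
Applying the sequent-depth relation in reverse, y₁/y₂ = ½[√(1 + 8Fr₂²) − 1] = ½[√1.422 − 1] = 0.0962.
y₁ = 0.0962 × 19.0 = 1.83 ft.

y₁ = 1.83 ft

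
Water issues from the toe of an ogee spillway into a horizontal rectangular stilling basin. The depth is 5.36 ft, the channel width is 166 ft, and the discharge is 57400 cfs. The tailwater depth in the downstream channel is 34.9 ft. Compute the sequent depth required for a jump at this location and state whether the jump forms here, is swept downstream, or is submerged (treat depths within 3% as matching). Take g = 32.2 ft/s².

y₂ = 34.6 ft; the jump forms here

q = Q/b = 57400/166 = 346 ft²/s; V₁ = q/y₁ = 64.5 ft/s. Fr₁ = V₁/√(g·y₁) = 4.91.
Sequent-depth ratio: y₂/y₁ = ½[√(1 + 8Fr₁²) − 1] = ½[√193.9 − 1] = 6.46.
y₂ = 6.46 × 5.36 = 34.6 ft.
Tailwater y_tw = 34.9 ft: y_tw ≈ y₂, so the jump forms here.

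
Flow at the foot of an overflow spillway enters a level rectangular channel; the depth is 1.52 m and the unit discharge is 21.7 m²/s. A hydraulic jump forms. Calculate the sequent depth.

V₁ = q/y₁ = 21.7/1.52 = 14.3 m/s. Fr₁ = V₁/√(g·y₁) = 14.3/√(9.81×1.52) = 3.70.
Sequent-depth ratio: y₂/y₁ = ½[√(1 + 8Fr₁²) − 1] = ½[√110.3 − 1] = 4.75.
y₂ = 4.75 × 1.52 = 7.22 m.

y₂ = 7.22 m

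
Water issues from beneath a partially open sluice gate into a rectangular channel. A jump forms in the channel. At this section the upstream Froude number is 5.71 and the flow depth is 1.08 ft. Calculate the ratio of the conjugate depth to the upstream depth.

y₂/y₁ = 7.59

Fr₁ = 5.71 (given).
Conjugate-depth relation: y₂/y₁ = ½[√(1 + 8Fr₁²) − 1] = ½[√261.8 − 1] = 7.59.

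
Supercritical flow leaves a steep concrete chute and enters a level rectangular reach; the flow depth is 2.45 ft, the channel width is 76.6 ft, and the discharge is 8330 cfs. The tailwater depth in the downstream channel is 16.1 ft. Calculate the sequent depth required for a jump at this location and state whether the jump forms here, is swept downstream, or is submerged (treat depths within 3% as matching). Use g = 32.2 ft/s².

q = Q/b = 8330/76.6 = 109 ft²/s; V₁ = q/y₁ = 44.4 ft/s. Fr₁ = V₁/√(g·y₁) = 5.00.
Conjugate-depth relation: y₂/y₁ = ½[√(1 + 8Fr₁²) − 1] = ½[√200.8 − 1] = 6.58.
y₂ = 6.58 × 2.45 = 16.1 ft.
Tailwater y_tw = 16.1 ft: y_tw ≈ y₂, so the jump forms here.

y₂ = 16.1 ft; the jump forms here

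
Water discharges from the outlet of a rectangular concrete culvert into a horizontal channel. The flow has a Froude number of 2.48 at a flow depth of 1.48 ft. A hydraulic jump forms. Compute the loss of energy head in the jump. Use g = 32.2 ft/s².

ΔE = 1.04 ft

Fr₁ = 2.48 (given).
Conjugate-depth relation: y₂/y₁ = ½[√(1 + 8Fr₁²) − 1] = ½[√50.20 − 1] = 3.04.
y₂ = 3.04 × 1.48 = 4.50 ft.
Head loss: ΔE = (y₂ − y₁)³/(4y₁y₂) = (4.50 − 1.48)³/(4×1.48×4.50) = 27.6/26.7 = 1.04 ft.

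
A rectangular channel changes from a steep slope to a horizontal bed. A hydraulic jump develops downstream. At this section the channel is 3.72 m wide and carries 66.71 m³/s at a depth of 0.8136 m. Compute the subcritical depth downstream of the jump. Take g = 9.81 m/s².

y₂ = 8.579 m

q = Q/b = 66.71/3.72 = 17.93 m²/s; V₁ = q/y₁ = 22.04 m/s. Fr₁ = V₁/√(g·y₁) = 7.802.
From the momentum equation for a rectangular channel, y₂/y₁ = ½[√(1 + 8Fr₁²) − 1] = ½[√487.95 − 1] = 10.54.
y₂ = 10.54 × 0.8136 = 8.579 m.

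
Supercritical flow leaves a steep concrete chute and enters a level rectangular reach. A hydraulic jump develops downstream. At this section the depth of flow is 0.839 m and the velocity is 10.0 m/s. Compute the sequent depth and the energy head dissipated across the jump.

y₂ = 3.74 m; ΔE = 1.94 m

Fr₁ = V₁/√(g·y₁) = 10.0/√(9.81×0.839) = 3.49.
Bélanger equation: y₂/y₁ = ½[√(1 + 8Fr₁²) − 1] = ½[√98.20 − 1] = 4.45.
y₂ = 4.45 × 0.839 = 3.74 m.
q = V₁·y₁ = 10.0 × 0.839 = 8.39 m²/s. V₂ = q/y₂ = 8.39/3.74 = 2.24 m/s. E₁ = y₁ + V₁²/2g = 5.94 m; E₂ = y₂ + V₂²/2g = 3.99 m. ΔE = E₁ − E₂ = 1.94 m.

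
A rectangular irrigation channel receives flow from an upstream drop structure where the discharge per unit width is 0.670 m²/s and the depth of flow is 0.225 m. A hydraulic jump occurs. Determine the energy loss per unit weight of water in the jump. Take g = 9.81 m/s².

V₁ = q/y₁ = 0.670/0.225 = 2.98 m/s. Fr₁ = V₁/√(g·y₁) = 2.98/√(9.81×0.225) = 2.00.
Conjugate-depth relation: y₂/y₁ = ½[√(1 + 8Fr₁²) − 1] = ½[√33.14 − 1] = 2.38.
y₂ = 2.38 × 0.225 = 0.535 m.
V₂ = q/y₂ = 0.670/0.535 = 1.25 m/s. E₁ = y₁ + V₁²/2g = 0.677 m; E₂ = y₂ + V₂²/2g = 0.615 m. ΔE = E₁ − E₂ = 0.0619 m.

ΔE = 0.0619 m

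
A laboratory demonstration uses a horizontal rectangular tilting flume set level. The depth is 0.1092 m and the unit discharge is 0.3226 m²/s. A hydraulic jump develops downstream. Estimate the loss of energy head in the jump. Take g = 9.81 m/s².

V₁ = q/y₁ = 0.3226/0.1092 = 2.954 m/s. Fr₁ = V₁/√(g·y₁) = 2.954/√(9.81×0.1092) = 2.854.
Bélanger equation: y₂/y₁ = ½[√(1 + 8Fr₁²) − 1] = ½[√66.175 − 1] = 3.567.
y₂ = 3.567 × 0.1092 = 0.3896 m.
Head loss: ΔE = (y₂ − y₁)³/(4y₁y₂) = (0.3896 − 0.1092)³/(4×0.1092×0.3896) = 0.02204/0.1702 = 0.1295 m.

ΔE = 0.1295 m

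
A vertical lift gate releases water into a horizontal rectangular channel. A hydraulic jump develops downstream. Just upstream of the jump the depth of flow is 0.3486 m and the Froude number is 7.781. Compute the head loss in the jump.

Fr₁ = 7.781 (given).
Bélanger equation: y₂/y₁ = ½[√(1 + 8Fr₁²) − 1] = ½[√485.35 − 1] = 10.52.
y₂ = 10.52 × 0.3486 = 3.666 m.
Head loss: ΔE = (y₂ − y₁)³/(4y₁y₂) = (3.666 − 0.3486)³/(4×0.3486×3.666) = 36.50/5.111 = 7.140 m.

ΔE = 7.140 m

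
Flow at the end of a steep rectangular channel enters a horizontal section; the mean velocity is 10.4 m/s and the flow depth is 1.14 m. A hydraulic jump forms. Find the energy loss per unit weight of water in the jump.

ΔE = 1.82 m

Fr₁ = V₁/√(g·y₁) = 10.4/√(9.81×1.14) = 3.11.
By Bélanger, y₂/y₁ = ½[√(1 + 8Fr₁²) − 1] = ½[√78.37 − 1] = 3.93.
y₂ = 3.93 × 1.14 = 4.48 m.
q = V₁·y₁ = 10.4 × 1.14 = 11.9 m²/s. V₂ = q/y₂ = 11.9/4.48 = 2.65 m/s. E₁ = y₁ + V₁²/2g = 6.65 m; E₂ = y₂ + V₂²/2g = 4.83 m. ΔE = E₁ − E₂ = 1.82 m.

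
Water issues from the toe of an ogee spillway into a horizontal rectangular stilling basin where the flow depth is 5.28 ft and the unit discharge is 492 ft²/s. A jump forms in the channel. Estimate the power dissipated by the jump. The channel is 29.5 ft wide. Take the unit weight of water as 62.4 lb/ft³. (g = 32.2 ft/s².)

V₁ = q/y₁ = 492/5.28 = 93.2 ft/s. Fr₁ = V₁/√(g·y₁) = 93.2/√(32.2×5.28) = 7.15.
Conjugate-depth relation: y₂/y₁ = ½[√(1 + 8Fr₁²) − 1] = ½[√409.6 − 1] = 9.62.
y₂ = 9.62 × 5.28 = 50.8 ft.
V₂ = q/y₂ = 492/50.8 = 9.69 ft/s. E₁ = y₁ + V₁²/2g = 140 ft; E₂ = y₂ + V₂²/2g = 52.2 ft. ΔE = E₁ − E₂ = 87.9 ft.
Q = q·b = 492 × 29.5 = 14514 cfs. P = γ·Q·ΔE/550 = 62.4 × 14514 × 87.9 / 550 = 144681 hp.

P = 144681 hp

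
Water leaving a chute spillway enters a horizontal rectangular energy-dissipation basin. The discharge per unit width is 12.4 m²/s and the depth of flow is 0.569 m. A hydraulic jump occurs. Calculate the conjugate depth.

V₁ = q/y₁ = 12.4/0.569 = 21.8 m/s. Fr₁ = V₁/√(g·y₁) = 21.8/√(9.81×0.569) = 9.22.
By Bélanger, y₂/y₁ = ½[√(1 + 8Fr₁²) − 1] = ½[√681.7 − 1] = 12.6.
y₂ = 12.6 × 0.569 = 7.14 m.

y₂ = 7.14 m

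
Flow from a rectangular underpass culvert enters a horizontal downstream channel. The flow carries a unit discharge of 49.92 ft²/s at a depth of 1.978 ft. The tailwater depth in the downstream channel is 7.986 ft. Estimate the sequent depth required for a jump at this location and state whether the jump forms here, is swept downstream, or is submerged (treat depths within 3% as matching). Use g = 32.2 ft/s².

V₁ = q/y₁ = 49.92/1.978 = 25.24 ft/s. Fr₁ = V₁/√(g·y₁) = 25.24/√(32.2×1.978) = 3.162.
From the momentum equation for a rectangular channel, y₂/y₁ = ½[√(1 + 8Fr₁²) − 1] = ½[√81.003 − 1] = 4.000.
y₂ = 4.000 × 1.978 = 7.912 ft.
Tailwater y_tw = 7.986 ft: y_tw ≈ y₂, so the jump forms here.

y₂ = 7.912 ft; the jump forms here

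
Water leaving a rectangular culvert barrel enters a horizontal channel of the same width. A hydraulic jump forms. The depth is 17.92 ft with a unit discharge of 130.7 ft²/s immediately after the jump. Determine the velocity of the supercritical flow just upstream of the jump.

V₁ = 45.85 ft/s

V₂ = q/y₂ = 130.7/17.92 = 7.294 ft/s; Fr₂ = V₂/√(g·y₂) = 0.3036.
Since the conjugate-depth ratio holds either way, y₁/y₂ = ½[√(1 + 8Fr₂²) − 1] = ½[√1.7375 − 1] = 0.1591.
y₁ = 0.1591 × 17.92 = 2.851 ft.
V₁ = q/y₁ = 130.7/2.851 = 45.85 ft/s.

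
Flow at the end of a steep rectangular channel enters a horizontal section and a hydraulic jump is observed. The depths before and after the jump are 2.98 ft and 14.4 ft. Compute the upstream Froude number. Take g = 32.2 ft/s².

Fr₁ = 3.75

For a rectangular channel the momentum equation gives q² = ½·g·y₁·y₂·(y₁ + y₂) = ½×32.2×2.98×14.4×17.4 = 12008.
q = √12008 = 110 ft²/s.
V₁ = q/y₁ = 36.8 ft/s; Fr₁ = V₁/√(g·y₁) = 3.75.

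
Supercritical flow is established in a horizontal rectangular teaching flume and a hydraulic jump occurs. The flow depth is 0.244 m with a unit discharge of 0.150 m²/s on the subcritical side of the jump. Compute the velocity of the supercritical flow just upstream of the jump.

V₁ = 2.44 m/s

V₂ = q/y₂ = 0.150/0.244 = 0.615 m/s; Fr₂ = V₂/√(g·y₂) = 0.397.
From the momentum equation (using Fr₂), y₁/y₂ = ½[√(1 + 8Fr₂²) − 1] = ½[√2.263 − 1] = 0.252.
y₁ = 0.252 × 0.244 = 0.0615 m.
V₁ = q/y₁ = 0.150/0.0615 = 2.44 m/s.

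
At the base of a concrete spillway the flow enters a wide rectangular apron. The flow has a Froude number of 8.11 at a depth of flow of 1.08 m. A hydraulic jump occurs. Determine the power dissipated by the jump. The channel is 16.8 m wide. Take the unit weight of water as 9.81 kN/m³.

P = 114852 kW

Fr₁ = 8.11 (given).
By Bélanger, y₂/y₁ = ½[√(1 + 8Fr₁²) − 1] = ½[√527.2 − 1] = 11.0.
y₂ = 11.0 × 1.08 = 11.9 m.
Head loss: ΔE = (y₂ − y₁)³/(4y₁y₂) = (11.9 − 1.08)³/(4×1.08×11.9) = 1252/51.2 = 24.4 m.
V₁ = Fr₁·√(g·y₁) = 8.11×√(9.81×1.08) = 26.4 m/s; q = V₁·y₁ = 28.5 m²/s. Q = q·b = 28.5 × 16.8 = 479 m³/s. P = γ·Q·ΔE = 9.81 × 479 × 24.4 = 114852 kW.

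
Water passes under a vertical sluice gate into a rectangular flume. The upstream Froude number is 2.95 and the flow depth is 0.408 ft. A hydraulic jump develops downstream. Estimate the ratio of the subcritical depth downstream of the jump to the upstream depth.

y₂/y₁ = 3.70

Fr₁ = 2.95 (given).
Sequent-depth ratio: y₂/y₁ = ½[√(1 + 8Fr₁²) − 1] = ½[√70.62 − 1] = 3.70.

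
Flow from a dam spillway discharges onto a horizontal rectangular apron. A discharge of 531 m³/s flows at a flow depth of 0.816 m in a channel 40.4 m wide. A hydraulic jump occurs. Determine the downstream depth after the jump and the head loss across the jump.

q = Q/b = 531/40.4 = 13.1 m²/s; V₁ = q/y₁ = 16.1 m/s. Fr₁ = V₁/√(g·y₁) = 5.69.
Conjugate-depth relation: y₂/y₁ = ½[√(1 + 8Fr₁²) − 1] = ½[√260.3 − 1] = 7.57.
y₂ = 7.57 × 0.816 = 6.17 m.
V₂ = q/y₂ = 13.1/6.17 = 2.13 m/s. E₁ = y₁ + V₁²/2g = 14.0 m; E₂ = y₂ + V₂²/2g = 6.41 m. ΔE = E₁ − E₂ = 7.63 m.

y₂ = 6.17 m; ΔE = 7.63 m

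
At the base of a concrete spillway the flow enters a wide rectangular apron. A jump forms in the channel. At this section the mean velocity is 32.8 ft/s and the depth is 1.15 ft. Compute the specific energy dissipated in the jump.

ΔE = 9.32 ft

Fr₁ = V₁/√(g·y₁) = 32.8/√(32.2×1.15) = 5.39.
Sequent-depth ratio: y₂/y₁ = ½[√(1 + 8Fr₁²) − 1] = ½[√233.4 − 1] = 7.14.
y₂ = 7.14 × 1.15 = 8.21 ft.
q = V₁·y₁ = 32.8 × 1.15 = 37.7 ft²/s. V₂ = q/y₂ = 37.7/8.21 = 4.59 ft/s. E₁ = y₁ + V₁²/2g = 17.9 ft; E₂ = y₂ + V₂²/2g = 8.54 ft. ΔE = E₁ − E₂ = 9.32 ft.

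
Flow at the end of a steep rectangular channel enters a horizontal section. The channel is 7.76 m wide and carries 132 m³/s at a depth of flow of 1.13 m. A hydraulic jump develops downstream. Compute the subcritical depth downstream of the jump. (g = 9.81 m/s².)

y₂ = 6.68 m

q = Q/b = 132/7.76 = 17.0 m²/s; V₁ = q/y₁ = 15.1 m/s. Fr₁ = V₁/√(g·y₁) = 4.52.
Bélanger equation: y₂/y₁ = ½[√(1 + 8Fr₁²) − 1] = ½[√164.5 − 1] = 5.91.
y₂ = 5.91 × 1.13 = 6.68 m.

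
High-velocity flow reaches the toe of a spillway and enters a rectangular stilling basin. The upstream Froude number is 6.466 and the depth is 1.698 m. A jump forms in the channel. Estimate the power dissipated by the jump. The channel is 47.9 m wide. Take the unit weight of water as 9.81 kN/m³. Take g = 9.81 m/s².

P = 463642 kW

Fr₁ = 6.466 (given).
From the momentum equation for a rectangular channel, y₂/y₁ = ½[√(1 + 8Fr₁²) − 1] = ½[√335.47 − 1] = 8.658.
y₂ = 8.658 × 1.698 = 14.70 m.
Head loss: ΔE = (y₂ − y₁)³/(4y₁y₂) = (14.70 − 1.698)³/(4×1.698×14.70) = 2199/99.85 = 22.02 m.
V₁ = Fr₁·√(g·y₁) = 6.466×√(9.81×1.698) = 26.39 m/s; q = V₁·y₁ = 44.81 m²/s. Q = q·b = 44.81 × 47.9 = 2146 m³/s. P = γ·Q·ΔE = 9.81 × 2146 × 22.02 = 463642 kW.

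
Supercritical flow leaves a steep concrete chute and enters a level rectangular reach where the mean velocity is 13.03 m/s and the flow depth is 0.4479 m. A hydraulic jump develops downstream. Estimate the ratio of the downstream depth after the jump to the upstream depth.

y₂/y₁ = 8.305

Fr₁ = V₁/√(g·y₁) = 13.03/√(9.81×0.4479) = 6.216.
Conjugate-depth relation: y₂/y₁ = ½[√(1 + 8Fr₁²) − 1] = ½[√310.12 − 1] = 8.305.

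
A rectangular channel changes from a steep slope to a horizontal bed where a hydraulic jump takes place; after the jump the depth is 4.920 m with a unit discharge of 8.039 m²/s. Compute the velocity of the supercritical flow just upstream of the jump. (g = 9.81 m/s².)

V₁ = 16.25 m/s

V₂ = q/y₂ = 8.039/4.920 = 1.634 m/s; Fr₂ = V₂/√(g·y₂) = 0.2352.
The Bélanger relation is symmetric: y₁/y₂ = ½[√(1 + 8Fr₂²) − 1] = ½[√1.4425 − 1] = 0.1005.
y₁ = 0.1005 × 4.920 = 0.4946 m.
V₁ = q/y₁ = 8.039/0.4946 = 16.25 m/s.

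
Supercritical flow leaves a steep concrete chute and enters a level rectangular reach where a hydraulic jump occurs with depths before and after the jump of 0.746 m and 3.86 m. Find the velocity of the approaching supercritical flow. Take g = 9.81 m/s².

For a rectangular channel the momentum equation gives q² = ½·g·y₁·y₂·(y₁ + y₂) = ½×9.81×0.746×3.86×4.61 = 65.1.
q = √65.1 = 8.07 m²/s.
V₁ = q/y₁ = 8.07/0.746 = 10.8 m/s.

V₁ = 10.8 m/s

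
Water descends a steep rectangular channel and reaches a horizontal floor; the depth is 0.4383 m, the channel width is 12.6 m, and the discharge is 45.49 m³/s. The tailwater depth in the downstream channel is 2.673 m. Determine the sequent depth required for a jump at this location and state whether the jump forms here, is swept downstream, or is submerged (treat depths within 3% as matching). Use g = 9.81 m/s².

y₂ = 2.253 m; the jump is submerged

q = Q/b = 45.49/12.6 = 3.610 m²/s; V₁ = q/y₁ = 8.237 m/s. Fr₁ = V₁/√(g·y₁) = 3.972.
By Bélanger, y₂/y₁ = ½[√(1 + 8Fr₁²) − 1] = ½[√127.24 − 1] = 5.140.
y₂ = 5.140 × 0.4383 = 2.253 m.
Tailwater y_tw = 2.673 m: y_tw > y₂, so the jump is submerged.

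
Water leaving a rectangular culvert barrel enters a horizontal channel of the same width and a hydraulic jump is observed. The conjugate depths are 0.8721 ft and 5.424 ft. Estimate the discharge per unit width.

For a rectangular channel the momentum equation gives q² = ½·g·y₁·y₂·(y₁ + y₂) = ½×32.2×0.8721×5.424×6.296 = 479.5.
q = √479.5 = 21.90 ft²/s.

q = 21.90 ft²/s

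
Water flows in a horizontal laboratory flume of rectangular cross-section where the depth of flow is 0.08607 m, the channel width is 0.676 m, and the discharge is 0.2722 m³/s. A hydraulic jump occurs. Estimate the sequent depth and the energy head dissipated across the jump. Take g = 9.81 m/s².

q = Q/b = 0.2722/0.676 = 0.4027 m²/s; V₁ = q/y₁ = 4.678 m/s. Fr₁ = V₁/√(g·y₁) = 5.091.
Conjugate-depth relation: y₂/y₁ = ½[√(1 + 8Fr₁²) − 1] = ½[√208.37 − 1] = 6.718.
y₂ = 6.718 × 0.08607 = 0.5782 m.
V₂ = q/y₂ = 0.4027/0.5782 = 0.6964 m/s. E₁ = y₁ + V₁²/2g = 1.202 m; E₂ = y₂ + V₂²/2g = 0.6029 m. ΔE = E₁ − E₂ = 0.5987 m.

y₂ = 0.5782 m; ΔE = 0.5987 m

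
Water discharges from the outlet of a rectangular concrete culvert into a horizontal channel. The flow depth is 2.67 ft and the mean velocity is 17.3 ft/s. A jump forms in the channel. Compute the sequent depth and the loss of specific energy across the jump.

Fr₁ = V₁/√(g·y₁) = 17.3/√(32.2×2.67) = 1.87.
Conjugate-depth relation: y₂/y₁ = ½[√(1 + 8Fr₁²) − 1] = ½[√28.85 − 1] = 2.19.
y₂ = 2.19 × 2.67 = 5.84 ft.
Head loss: ΔE = (y₂ − y₁)³/(4y₁y₂) = (5.84 − 2.67)³/(4×2.67×5.84) = 31.7/62.3 = 0.509 ft.

y₂ = 5.84 ft; ΔE = 0.509 ft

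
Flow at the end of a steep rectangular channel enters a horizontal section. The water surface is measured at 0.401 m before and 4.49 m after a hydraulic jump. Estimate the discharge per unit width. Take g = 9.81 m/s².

q = 6.57 m²/s

For a rectangular channel the momentum equation gives q² = ½·g·y₁·y₂·(y₁ + y₂) = ½×9.81×0.401×4.49×4.89 = 43.2.
q = √43.2 = 6.57 m²/s.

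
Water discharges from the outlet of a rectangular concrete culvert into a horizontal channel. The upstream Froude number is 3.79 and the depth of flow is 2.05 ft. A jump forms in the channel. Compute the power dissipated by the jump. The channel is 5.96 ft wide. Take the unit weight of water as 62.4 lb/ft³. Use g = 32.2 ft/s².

P = 262 hp

Fr₁ = 3.79 (given).
Sequent-depth ratio: y₂/y₁ = ½[√(1 + 8Fr₁²) − 1] = ½[√115.9 − 1] = 4.88.
y₂ = 4.88 × 2.05 = 10.0 ft.
V₁ = Fr₁·√(g·y₁) = 3.79×√(32.2×2.05) = 30.8 ft/s; q = V₁·y₁ = 63.1 ft²/s. V₂ = q/y₂ = 63.1/10.0 = 6.31 ft/s. E₁ = y₁ + V₁²/2g = 16.8 ft; E₂ = y₂ + V₂²/2g = 10.6 ft. ΔE = E₁ − E₂ = 6.15 ft.
Q = q·b = 63.1 × 5.96 = 376 cfs. P = γ·Q·ΔE/550 = 62.4 × 376 × 6.15 / 550 = 262 hp.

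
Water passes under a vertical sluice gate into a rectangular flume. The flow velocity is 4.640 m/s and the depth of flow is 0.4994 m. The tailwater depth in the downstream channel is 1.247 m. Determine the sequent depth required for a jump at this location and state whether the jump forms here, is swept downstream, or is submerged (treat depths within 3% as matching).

y₂ = 1.252 m; the jump forms here

Fr₁ = V₁/√(g·y₁) = 4.640/√(9.81×0.4994) = 2.096.
From the momentum equation for a rectangular channel, y₂/y₁ = ½[√(1 + 8Fr₁²) − 1] = ½[√36.157 − 1] = 2.507.
y₂ = 2.507 × 0.4994 = 1.252 m.
Tailwater y_tw = 1.247 m: y_tw ≈ y₂, so the jump forms here.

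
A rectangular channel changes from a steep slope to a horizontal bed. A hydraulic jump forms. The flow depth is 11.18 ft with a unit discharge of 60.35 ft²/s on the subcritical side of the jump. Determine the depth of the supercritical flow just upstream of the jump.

y₁ = 1.585 ft

V₂ = q/y₂ = 60.35/11.18 = 5.398 ft/s; Fr₂ = V₂/√(g·y₂) = 0.2845.
Since the conjugate-depth ratio holds either way, y₁/y₂ = ½[√(1 + 8Fr₂²) − 1] = ½[√1.6475 − 1] = 0.1418.
y₁ = 0.1418 × 11.18 = 1.585 ft.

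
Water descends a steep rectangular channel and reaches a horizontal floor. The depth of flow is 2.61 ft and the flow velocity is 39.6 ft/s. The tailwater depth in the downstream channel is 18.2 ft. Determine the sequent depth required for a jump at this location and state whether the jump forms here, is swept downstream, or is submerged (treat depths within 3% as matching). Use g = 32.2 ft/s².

Fr₁ = V₁/√(g·y₁) = 39.6/√(32.2×2.61) = 4.32.
From the momentum equation for a rectangular channel, y₂/y₁ = ½[√(1 + 8Fr₁²) − 1] = ½[√150.3 − 1] = 5.63.
y₂ = 5.63 × 2.61 = 14.7 ft.
Tailwater y_tw = 18.2 ft: y_tw > y₂, so the jump is submerged.

y₂ = 14.7 ft; the jump is submerged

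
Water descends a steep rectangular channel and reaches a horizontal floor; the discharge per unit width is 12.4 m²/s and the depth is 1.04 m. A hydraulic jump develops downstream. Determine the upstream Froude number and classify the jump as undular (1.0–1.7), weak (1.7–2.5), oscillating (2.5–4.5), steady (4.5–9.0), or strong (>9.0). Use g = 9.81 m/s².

Fr₁ = 3.73; oscillating jump

V₁ = q/y₁ = 12.4/1.04 = 11.9 m/s. Fr₁ = V₁/√(g·y₁) = 11.9/√(9.81×1.04) = 3.73.
Fr₁ = 3.73 lies in the oscillating range.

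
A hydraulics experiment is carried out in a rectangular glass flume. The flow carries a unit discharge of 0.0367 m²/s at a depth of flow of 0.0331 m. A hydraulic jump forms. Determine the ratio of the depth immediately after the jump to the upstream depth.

y₂/y₁ = 2.30

V₁ = q/y₁ = 0.0367/0.0331 = 1.11 m/s. Fr₁ = V₁/√(g·y₁) = 1.11/√(9.81×0.0331) = 1.95.
Bélanger equation: y₂/y₁ = ½[√(1 + 8Fr₁²) − 1] = ½[√31.29 − 1] = 2.30.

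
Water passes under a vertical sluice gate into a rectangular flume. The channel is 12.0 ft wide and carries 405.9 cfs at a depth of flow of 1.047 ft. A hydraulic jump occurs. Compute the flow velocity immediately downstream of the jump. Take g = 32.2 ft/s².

V₂ = 4.375 ft/s

q = Q/b = 405.9/12.0 = 33.82 ft²/s; V₁ = q/y₁ = 32.31 ft/s. Fr₁ = V₁/√(g·y₁) = 5.564.
From the momentum equation for a rectangular channel, y₂/y₁ = ½[√(1 + 8Fr₁²) − 1] = ½[√248.67 − 1] = 7.385.
y₂ = 7.385 × 1.047 = 7.732 ft.
V₂ = q/y₂ = 33.82/7.732 = 4.375 ft/s.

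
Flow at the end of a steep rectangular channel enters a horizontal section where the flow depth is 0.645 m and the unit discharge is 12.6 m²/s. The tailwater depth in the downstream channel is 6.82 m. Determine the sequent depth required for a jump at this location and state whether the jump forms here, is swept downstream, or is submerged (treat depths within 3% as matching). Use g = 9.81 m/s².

y₂ = 6.77 m; the jump forms here

V₁ = q/y₁ = 12.6/0.645 = 19.5 m/s. Fr₁ = V₁/√(g·y₁) = 19.5/√(9.81×0.645) = 7.77.
By Bélanger, y₂/y₁ = ½[√(1 + 8Fr₁²) − 1] = ½[√483.5 − 1] = 10.5.
y₂ = 10.5 × 0.645 = 6.77 m.
Tailwater y_tw = 6.82 m: y_tw ≈ y₂, so the jump forms here.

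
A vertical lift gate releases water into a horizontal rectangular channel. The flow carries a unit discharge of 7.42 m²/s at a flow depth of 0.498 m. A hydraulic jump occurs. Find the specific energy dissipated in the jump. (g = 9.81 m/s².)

V₁ = q/y₁ = 7.42/0.498 = 14.9 m/s. Fr₁ = V₁/√(g·y₁) = 14.9/√(9.81×0.498) = 6.74.
Bélanger equation: y₂/y₁ = ½[√(1 + 8Fr₁²) − 1] = ½[√364.5 − 1] = 9.05.
y₂ = 9.05 × 0.498 = 4.51 m.
V₂ = q/y₂ = 7.42/4.51 = 1.65 m/s. E₁ = y₁ + V₁²/2g = 11.8 m; E₂ = y₂ + V₂²/2g = 4.64 m. ΔE = E₁ − E₂ = 7.17 m.

ΔE = 7.17 m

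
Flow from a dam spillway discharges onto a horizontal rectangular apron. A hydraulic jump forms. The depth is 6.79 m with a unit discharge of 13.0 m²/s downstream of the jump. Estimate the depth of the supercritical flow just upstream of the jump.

y₁ = 0.679 m

V₂ = q/y₂ = 13.0/6.79 = 1.91 m/s; Fr₂ = V₂/√(g·y₂) = 0.235.
Since the conjugate-depth ratio holds either way, y₁/y₂ = ½[√(1 + 8Fr₂²) − 1] = ½[√1.440 − 1] = 0.100.
y₁ = 0.100 × 6.79 = 0.679 m.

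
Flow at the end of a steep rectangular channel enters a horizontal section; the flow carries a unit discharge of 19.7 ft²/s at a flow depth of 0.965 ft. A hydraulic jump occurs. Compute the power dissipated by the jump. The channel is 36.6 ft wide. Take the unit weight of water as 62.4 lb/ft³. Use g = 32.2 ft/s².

P = 213 hp

V₁ = q/y₁ = 19.7/0.965 = 20.4 ft/s. Fr₁ = V₁/√(g·y₁) = 20.4/√(32.2×0.965) = 3.66.
From the momentum equation for a rectangular channel, y₂/y₁ = ½[√(1 + 8Fr₁²) − 1] = ½[√108.3 − 1] = 4.70.
y₂ = 4.70 × 0.965 = 4.54 ft.
Head loss: ΔE = (y₂ − y₁)³/(4y₁y₂) = (4.54 − 0.965)³/(4×0.965×4.54) = 45.6/17.5 = 2.61 ft.
Q = q·b = 19.7 × 36.6 = 721 cfs. P = γ·Q·ΔE/550 = 62.4 × 721 × 2.61 / 550 = 213 hp.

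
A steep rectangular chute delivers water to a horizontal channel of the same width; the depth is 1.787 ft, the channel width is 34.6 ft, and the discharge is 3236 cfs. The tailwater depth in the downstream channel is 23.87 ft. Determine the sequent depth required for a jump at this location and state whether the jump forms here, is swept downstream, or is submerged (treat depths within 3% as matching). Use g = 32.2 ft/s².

q = Q/b = 3236/34.6 = 93.53 ft²/s; V₁ = q/y₁ = 52.34 ft/s. Fr₁ = V₁/√(g·y₁) = 6.900.
From the momentum equation for a rectangular channel, y₂/y₁ = ½[√(1 + 8Fr₁²) − 1] = ½[√381.82 − 1] = 9.270.
y₂ = 9.270 × 1.787 = 16.57 ft.
Tailwater y_tw = 23.87 ft: y_tw > y₂, so the jump is submerged.

y₂ = 16.57 ft; the jump is submerged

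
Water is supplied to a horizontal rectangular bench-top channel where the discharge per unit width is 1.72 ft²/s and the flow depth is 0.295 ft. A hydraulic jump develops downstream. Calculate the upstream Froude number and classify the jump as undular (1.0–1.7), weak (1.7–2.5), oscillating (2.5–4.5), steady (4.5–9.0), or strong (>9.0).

Fr₁ = 1.89; weak jump

V₁ = q/y₁ = 1.72/0.295 = 5.83 ft/s. Fr₁ = V₁/√(g·y₁) = 5.83/√(32.2×0.295) = 1.89.
Fr₁ = 1.89 lies in the weak range.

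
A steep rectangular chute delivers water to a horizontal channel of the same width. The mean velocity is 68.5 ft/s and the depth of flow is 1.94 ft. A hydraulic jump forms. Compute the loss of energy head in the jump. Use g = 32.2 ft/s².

ΔE = 51.4 ft

Fr₁ = V₁/√(g·y₁) = 68.5/√(32.2×1.94) = 8.67.
Sequent-depth ratio: y₂/y₁ = ½[√(1 + 8Fr₁²) − 1] = ½[√601.9 − 1] = 11.8.
y₂ = 11.8 × 1.94 = 22.8 ft.
q = V₁·y₁ = 68.5 × 1.94 = 133 ft²/s. V₂ = q/y₂ = 133/22.8 = 5.82 ft/s. E₁ = y₁ + V₁²/2g = 74.8 ft; E₂ = y₂ + V₂²/2g = 23.4 ft. ΔE = E₁ − E₂ = 51.4 ft.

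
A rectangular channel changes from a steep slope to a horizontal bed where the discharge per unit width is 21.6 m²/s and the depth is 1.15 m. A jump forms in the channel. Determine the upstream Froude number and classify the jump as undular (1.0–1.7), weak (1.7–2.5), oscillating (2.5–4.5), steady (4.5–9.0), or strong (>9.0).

V₁ = q/y₁ = 21.6/1.15 = 18.8 m/s. Fr₁ = V₁/√(g·y₁) = 18.8/√(9.81×1.15) = 5.59.
Fr₁ = 5.59 lies in the steady range.

Fr₁ = 5.59; steady jump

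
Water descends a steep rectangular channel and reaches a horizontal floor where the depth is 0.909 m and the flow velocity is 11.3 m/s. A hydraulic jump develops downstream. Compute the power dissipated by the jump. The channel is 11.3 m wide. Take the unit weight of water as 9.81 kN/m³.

Fr₁ = V₁/√(g·y₁) = 11.3/√(9.81×0.909) = 3.78.
Conjugate-depth relation: y₂/y₁ = ½[√(1 + 8Fr₁²) − 1] = ½[√115.6 − 1] = 4.87.
y₂ = 4.87 × 0.909 = 4.43 m.
q = V₁·y₁ = 11.3 × 0.909 = 10.3 m²/s. V₂ = q/y₂ = 10.3/4.43 = 2.32 m/s. E₁ = y₁ + V₁²/2g = 7.42 m; E₂ = y₂ + V₂²/2g = 4.71 m. ΔE = E₁ − E₂ = 2.71 m.
Q = q·b = 10.3 × 11.3 = 116 m³/s. P = γ·Q·ΔE = 9.81 × 116 × 2.71 = 3088 kW.

P = 3088 kW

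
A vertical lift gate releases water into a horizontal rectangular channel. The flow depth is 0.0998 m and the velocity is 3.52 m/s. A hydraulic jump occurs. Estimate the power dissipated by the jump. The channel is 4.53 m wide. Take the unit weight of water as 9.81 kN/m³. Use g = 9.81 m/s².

P = 3.84 kW

Fr₁ = V₁/√(g·y₁) = 3.52/√(9.81×0.0998) = 3.56.
Bélanger equation: y₂/y₁ = ½[√(1 + 8Fr₁²) − 1] = ½[√102.2 − 1] = 4.56.
y₂ = 4.56 × 0.0998 = 0.455 m.
Head loss: ΔE = (y₂ − y₁)³/(4y₁y₂) = (0.455 − 0.0998)³/(4×0.0998×0.455) = 0.0447/0.182 = 0.246 m.
q = V₁·y₁ = 3.52 × 0.0998 = 0.351 m²/s. Q = q·b = 0.351 × 4.53 = 1.59 m³/s. P = γ·Q·ΔE = 9.81 × 1.59 × 0.246 = 3.84 kW.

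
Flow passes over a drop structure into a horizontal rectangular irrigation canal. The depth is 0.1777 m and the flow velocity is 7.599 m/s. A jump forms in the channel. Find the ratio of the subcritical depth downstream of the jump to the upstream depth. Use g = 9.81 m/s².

Fr₁ = V₁/√(g·y₁) = 7.599/√(9.81×0.1777) = 5.755.
Bélanger equation: y₂/y₁ = ½[√(1 + 8Fr₁²) − 1] = ½[√266.00 − 1] = 7.655.

y₂/y₁ = 7.655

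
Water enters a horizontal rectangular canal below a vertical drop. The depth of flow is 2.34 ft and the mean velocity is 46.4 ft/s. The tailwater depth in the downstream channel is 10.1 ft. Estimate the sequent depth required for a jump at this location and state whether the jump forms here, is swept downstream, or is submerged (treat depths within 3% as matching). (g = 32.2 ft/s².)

y₂ = 16.6 ft; the jump is swept downstream

Fr₁ = V₁/√(g·y₁) = 46.4/√(32.2×2.34) = 5.35.
Sequent-depth ratio: y₂/y₁ = ½[√(1 + 8Fr₁²) − 1] = ½[√229.6 − 1] = 7.08.
y₂ = 7.08 × 2.34 = 16.6 ft.
Tailwater y_tw = 10.1 ft: y_tw < y₂, so the jump is swept downstream.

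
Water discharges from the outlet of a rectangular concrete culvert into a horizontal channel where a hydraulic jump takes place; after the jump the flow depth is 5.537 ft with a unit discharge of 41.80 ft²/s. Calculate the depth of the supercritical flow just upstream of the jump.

y₁ = 2.453 ft

V₂ = q/y₂ = 41.80/5.537 = 7.549 ft/s; Fr₂ = V₂/√(g·y₂) = 0.5654.
The Bélanger relation is symmetric: y₁/y₂ = ½[√(1 + 8Fr₂²) − 1] = ½[√3.5572 − 1] = 0.4430.
y₁ = 0.4430 × 5.537 = 2.453 ft.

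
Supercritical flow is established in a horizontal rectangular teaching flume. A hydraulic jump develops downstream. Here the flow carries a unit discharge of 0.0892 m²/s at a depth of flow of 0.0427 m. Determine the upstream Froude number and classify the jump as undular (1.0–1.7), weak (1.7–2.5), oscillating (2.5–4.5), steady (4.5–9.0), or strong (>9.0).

Fr₁ = 3.23; oscillating jump

V₁ = q/y₁ = 0.0892/0.0427 = 2.09 m/s. Fr₁ = V₁/√(g·y₁) = 2.09/√(9.81×0.0427) = 3.23.
Fr₁ = 3.23 lies in the oscillating range.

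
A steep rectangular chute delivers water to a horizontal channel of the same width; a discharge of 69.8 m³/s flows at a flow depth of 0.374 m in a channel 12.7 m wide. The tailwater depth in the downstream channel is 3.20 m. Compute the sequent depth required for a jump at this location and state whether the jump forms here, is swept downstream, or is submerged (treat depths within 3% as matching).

y₂ = 3.88 m; the jump is swept downstream

q = Q/b = 69.8/12.7 = 5.50 m²/s; V₁ = q/y₁ = 14.7 m/s. Fr₁ = V₁/√(g·y₁) = 7.67.
From the momentum equation for a rectangular channel, y₂/y₁ = ½[√(1 + 8Fr₁²) − 1] = ½[√471.9 − 1] = 10.4.
y₂ = 10.4 × 0.374 = 3.88 m.
Tailwater y_tw = 3.20 m: y_tw < y₂, so the jump is swept downstream.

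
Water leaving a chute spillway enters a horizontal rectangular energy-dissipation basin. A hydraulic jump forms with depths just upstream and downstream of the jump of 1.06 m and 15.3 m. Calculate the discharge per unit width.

q = 36.1 m²/s

For a rectangular channel the momentum equation gives q² = ½·g·y₁·y₂·(y₁ + y₂) = ½×9.81×1.06×15.3×16.4 = 1301.
q = √1301 = 36.1 m²/s.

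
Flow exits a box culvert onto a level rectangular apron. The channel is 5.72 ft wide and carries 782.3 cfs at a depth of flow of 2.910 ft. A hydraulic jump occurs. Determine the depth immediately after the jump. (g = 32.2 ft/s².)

q = Q/b = 782.3/5.72 = 136.8 ft²/s; V₁ = q/y₁ = 47.00 ft/s. Fr₁ = V₁/√(g·y₁) = 4.855.
From the momentum equation for a rectangular channel, y₂/y₁ = ½[√(1 + 8Fr₁²) − 1] = ½[√189.59 − 1] = 6.385.
y₂ = 6.385 × 2.910 = 18.58 ft.

y₂ = 18.58 ft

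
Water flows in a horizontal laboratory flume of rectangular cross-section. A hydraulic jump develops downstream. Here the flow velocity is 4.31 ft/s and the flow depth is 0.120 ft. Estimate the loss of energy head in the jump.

ΔE = 0.0502 ft

Fr₁ = V₁/√(g·y₁) = 4.31/√(32.2×0.120) = 2.19.
Conjugate-depth relation: y₂/y₁ = ½[√(1 + 8Fr₁²) − 1] = ½[√39.46 − 1] = 2.64.
y₂ = 2.64 × 0.120 = 0.317 ft.
Head loss: ΔE = (y₂ − y₁)³/(4y₁y₂) = (0.317 − 0.120)³/(4×0.120×0.317) = 0.00763/0.152 = 0.0502 ft.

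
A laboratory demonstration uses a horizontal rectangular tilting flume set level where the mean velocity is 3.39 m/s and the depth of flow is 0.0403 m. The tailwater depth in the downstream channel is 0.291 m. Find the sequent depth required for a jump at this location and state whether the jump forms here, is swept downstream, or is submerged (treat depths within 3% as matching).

y₂ = 0.288 m; the jump forms here

Fr₁ = V₁/√(g·y₁) = 3.39/√(9.81×0.0403) = 5.39.
Conjugate-depth relation: y₂/y₁ = ½[√(1 + 8Fr₁²) − 1] = ½[√233.5 − 1] = 7.14.
y₂ = 7.14 × 0.0403 = 0.288 m.
Tailwater y_tw = 0.291 m: y_tw ≈ y₂, so the jump forms here.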